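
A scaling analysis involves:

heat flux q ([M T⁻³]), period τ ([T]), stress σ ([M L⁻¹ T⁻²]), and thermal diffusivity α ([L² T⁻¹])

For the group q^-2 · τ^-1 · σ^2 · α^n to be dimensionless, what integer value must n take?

1

Balance the L exponent: (2)·n from α, plus −2·(0) − (0) + 2·(-1) = -2 from the rest, must sum to zero.
2n − 2 = 0, so n = 1.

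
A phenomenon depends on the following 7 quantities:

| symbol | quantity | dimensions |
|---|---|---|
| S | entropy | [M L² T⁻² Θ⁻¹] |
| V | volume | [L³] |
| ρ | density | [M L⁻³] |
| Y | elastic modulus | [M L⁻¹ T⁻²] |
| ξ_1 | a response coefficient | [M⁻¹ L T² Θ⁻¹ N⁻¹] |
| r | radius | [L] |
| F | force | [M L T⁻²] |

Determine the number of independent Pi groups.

2

There are 7 variables and 5 base dimensions (M, L, T, Θ, N).
The dimension matrix has rank 5.
Independent dimensionless groups: 7 − 5 = 2.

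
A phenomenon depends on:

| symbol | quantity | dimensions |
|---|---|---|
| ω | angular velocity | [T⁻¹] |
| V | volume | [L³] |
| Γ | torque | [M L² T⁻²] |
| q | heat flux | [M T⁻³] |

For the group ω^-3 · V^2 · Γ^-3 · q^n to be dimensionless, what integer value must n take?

3

Balance the M exponent: (1)·n from q, plus −3·(0) + 2·(0) − 3·(1) = -3 from the rest, must sum to zero.
n − 3 = 0, so n = 3.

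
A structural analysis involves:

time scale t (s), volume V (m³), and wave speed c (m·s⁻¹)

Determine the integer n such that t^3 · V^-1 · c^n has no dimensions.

Balance the L exponent: (1)·n from c, plus 3·(0) − (3) = -3 from the rest, must sum to zero.
n − 3 = 0, so n = 3.

3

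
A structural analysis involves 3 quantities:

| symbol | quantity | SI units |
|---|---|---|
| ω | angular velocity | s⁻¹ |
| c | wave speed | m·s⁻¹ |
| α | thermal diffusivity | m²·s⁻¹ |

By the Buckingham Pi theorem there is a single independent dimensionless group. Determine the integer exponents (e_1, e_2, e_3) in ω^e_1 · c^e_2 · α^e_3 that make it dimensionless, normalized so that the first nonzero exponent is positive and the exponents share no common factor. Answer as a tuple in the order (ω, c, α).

L: e_1·(0) + e_2·(1) + e_3·(2) = 0
T: e_1·(-1) + e_2·(-1) + e_3·(-1) = 0
Solving this homogeneous linear system for the smallest-integer solution (first nonzero entry positive) gives (1, -2, 1).

(1, -2, 1)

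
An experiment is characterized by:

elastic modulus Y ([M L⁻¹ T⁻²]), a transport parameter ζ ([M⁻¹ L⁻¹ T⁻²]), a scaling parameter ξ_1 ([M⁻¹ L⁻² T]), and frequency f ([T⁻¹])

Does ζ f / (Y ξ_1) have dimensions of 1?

no

Sum the exponent of each base dimension across the product:
  M: −[Y]_M + [ζ]_M − [ξ_1]_M + [f]_M = −(1) + (-1) − (-1) + (0) = -1
  L: −[Y]_L + [ζ]_L − [ξ_1]_L + [f]_L = −(-1) + (-1) − (-2) + (0) = 2
  T: −[Y]_T + [ζ]_T − [ξ_1]_T + [f]_T = −(-2) + (-2) − (1) + (-1) = -2
Net dimensions [M⁻¹ L² T⁻²] ≠ [1] — not dimensionless.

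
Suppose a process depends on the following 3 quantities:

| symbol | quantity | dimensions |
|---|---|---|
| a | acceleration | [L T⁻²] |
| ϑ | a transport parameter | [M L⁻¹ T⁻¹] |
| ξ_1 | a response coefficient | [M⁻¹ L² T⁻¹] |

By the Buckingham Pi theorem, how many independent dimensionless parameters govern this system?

There are 3 variables and 3 base dimensions (M, L, T).
The dimension matrix has rank 2 (less than 3: the dimension vectors are linearly dependent).
Independent dimensionless groups: 3 − 2 = 1.

1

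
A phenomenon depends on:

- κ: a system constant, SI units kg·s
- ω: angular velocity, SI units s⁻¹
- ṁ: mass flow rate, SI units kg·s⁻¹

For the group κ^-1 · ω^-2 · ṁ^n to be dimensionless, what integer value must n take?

Balance the M exponent: (1)·n from ṁ, plus −(1) − 2·(0) = -1 from the rest, must sum to zero.
n − 1 = 0, so n = 1.

1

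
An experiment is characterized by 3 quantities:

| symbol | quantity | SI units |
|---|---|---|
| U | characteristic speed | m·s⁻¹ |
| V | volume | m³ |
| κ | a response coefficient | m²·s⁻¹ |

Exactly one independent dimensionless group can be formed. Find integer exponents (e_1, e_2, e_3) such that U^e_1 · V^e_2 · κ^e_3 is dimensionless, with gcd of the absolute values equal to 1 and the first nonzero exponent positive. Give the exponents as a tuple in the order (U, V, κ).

L: e_1·(1) + e_2·(3) + e_3·(2) = 0
T: e_1·(-1) + e_2·(0) + e_3·(-1) = 0
Solving this homogeneous linear system for the smallest-integer solution (first nonzero entry positive) gives (3, 1, -3).

(3, 1, -3)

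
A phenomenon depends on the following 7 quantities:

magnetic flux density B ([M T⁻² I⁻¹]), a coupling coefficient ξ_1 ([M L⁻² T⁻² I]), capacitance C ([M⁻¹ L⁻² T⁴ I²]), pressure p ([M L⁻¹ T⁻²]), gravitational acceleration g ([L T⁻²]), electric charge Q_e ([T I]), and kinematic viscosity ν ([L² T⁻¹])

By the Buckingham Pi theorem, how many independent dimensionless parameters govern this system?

There are 7 variables and 4 base dimensions (M, L, T, I).
The dimension matrix has rank 4.
Independent dimensionless groups: 7 − 4 = 3.

3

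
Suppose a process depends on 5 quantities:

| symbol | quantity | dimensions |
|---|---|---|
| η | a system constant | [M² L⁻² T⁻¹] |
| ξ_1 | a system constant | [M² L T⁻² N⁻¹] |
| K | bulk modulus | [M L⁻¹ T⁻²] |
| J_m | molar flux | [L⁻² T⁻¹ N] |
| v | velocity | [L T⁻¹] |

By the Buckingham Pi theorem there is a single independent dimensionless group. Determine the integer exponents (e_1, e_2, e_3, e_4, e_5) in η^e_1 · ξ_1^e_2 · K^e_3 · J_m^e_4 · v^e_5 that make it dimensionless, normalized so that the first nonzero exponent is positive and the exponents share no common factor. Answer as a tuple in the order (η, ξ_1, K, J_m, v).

(2, -3, 2, -3, 3)

M: e_1·(2) + e_2·(2) + e_3·(1) + e_4·(0) + e_5·(0) = 0
L: e_1·(-2) + e_2·(1) + e_3·(-1) + e_4·(-2) + e_5·(1) = 0
T: e_1·(-1) + e_2·(-2) + e_3·(-2) + e_4·(-1) + e_5·(-1) = 0
N: e_1·(0) + e_2·(-1) + e_3·(0) + e_4·(1) + e_5·(0) = 0
Solving this homogeneous linear system for the smallest-integer solution (first nonzero entry positive) gives (2, -3, 2, -3, 3).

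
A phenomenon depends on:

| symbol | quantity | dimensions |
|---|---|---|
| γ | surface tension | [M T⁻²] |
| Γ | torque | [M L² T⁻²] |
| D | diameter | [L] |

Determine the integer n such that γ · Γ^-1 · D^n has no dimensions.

Balance the L exponent: (1)·n from D, plus (0) − (2) = -2 from the rest, must sum to zero.
n − 2 = 0, so n = 2.

2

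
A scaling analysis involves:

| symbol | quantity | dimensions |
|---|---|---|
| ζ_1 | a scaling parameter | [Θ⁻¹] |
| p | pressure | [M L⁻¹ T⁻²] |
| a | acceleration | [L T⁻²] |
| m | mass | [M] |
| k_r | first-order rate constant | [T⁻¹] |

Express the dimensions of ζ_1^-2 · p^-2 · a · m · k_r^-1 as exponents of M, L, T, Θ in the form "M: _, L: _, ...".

Collect each base-dimension exponent across the product:
  M: −2·(0) − 2·(1) + (0) + (1) − (0) = -1
  L: −2·(0) − 2·(-1) + (1) + (0) − (0) = 3
  T: −2·(0) − 2·(-2) + (-2) + (0) − (-1) = 3
  Θ: −2·(-1) − 2·(0) + (0) + (0) − (0) = 2
So the dimensions are [M⁻¹ L³ T³ Θ²].

M: -1, L: 3, T: 3, Θ: 2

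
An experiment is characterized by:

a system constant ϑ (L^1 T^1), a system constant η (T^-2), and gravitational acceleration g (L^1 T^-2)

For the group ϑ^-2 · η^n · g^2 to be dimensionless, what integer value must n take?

Balance the T exponent: (-2)·n from η, plus −2·(1) + 2·(-2) = -6 from the rest, must sum to zero.
-2n − 6 = 0, so n = -3.

-3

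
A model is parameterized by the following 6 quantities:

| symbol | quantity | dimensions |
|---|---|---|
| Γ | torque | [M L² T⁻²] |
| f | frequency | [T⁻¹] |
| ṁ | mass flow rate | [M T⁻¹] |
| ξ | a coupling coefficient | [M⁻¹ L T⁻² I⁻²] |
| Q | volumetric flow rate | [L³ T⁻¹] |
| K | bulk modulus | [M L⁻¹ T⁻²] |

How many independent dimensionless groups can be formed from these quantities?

There are 6 variables and 4 base dimensions (M, L, T, I).
The dimension matrix has rank 4.
Independent dimensionless groups: 6 − 4 = 2.

2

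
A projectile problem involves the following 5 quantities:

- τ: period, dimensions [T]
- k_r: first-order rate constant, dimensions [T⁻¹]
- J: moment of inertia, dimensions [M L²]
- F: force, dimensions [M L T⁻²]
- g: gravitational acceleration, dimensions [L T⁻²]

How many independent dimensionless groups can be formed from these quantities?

There are 5 variables and 3 base dimensions (M, L, T).
The dimension matrix has rank 3.
Independent dimensionless groups: 5 − 3 = 2.

2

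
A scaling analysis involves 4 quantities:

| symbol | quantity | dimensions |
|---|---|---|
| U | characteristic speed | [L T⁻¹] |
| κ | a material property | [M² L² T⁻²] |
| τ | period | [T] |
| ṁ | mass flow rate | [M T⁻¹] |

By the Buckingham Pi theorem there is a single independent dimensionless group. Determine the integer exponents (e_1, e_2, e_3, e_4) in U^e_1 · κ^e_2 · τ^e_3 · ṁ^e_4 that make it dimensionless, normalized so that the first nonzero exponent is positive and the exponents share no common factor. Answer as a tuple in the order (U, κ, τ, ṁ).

(2, -1, 2, 2)

M: e_1·(0) + e_2·(2) + e_3·(0) + e_4·(1) = 0
L: e_1·(1) + e_2·(2) + e_3·(0) + e_4·(0) = 0
T: e_1·(-1) + e_2·(-2) + e_3·(1) + e_4·(-1) = 0
Solving this homogeneous linear system for the smallest-integer solution (first nonzero entry positive) gives (2, -1, 2, 2).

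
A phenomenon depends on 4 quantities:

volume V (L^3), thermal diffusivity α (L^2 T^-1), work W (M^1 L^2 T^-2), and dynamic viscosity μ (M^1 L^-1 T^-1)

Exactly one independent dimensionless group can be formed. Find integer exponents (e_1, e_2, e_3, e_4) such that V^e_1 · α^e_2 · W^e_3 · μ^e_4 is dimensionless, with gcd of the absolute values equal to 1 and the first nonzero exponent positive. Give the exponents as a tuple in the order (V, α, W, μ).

(1, 3, -3, 3)

M: e_1·(0) + e_2·(0) + e_3·(1) + e_4·(1) = 0
L: e_1·(3) + e_2·(2) + e_3·(2) + e_4·(-1) = 0
T: e_1·(0) + e_2·(-1) + e_3·(-2) + e_4·(-1) = 0
Solving this homogeneous linear system for the smallest-integer solution (first nonzero entry positive) gives (1, 3, -3, 3).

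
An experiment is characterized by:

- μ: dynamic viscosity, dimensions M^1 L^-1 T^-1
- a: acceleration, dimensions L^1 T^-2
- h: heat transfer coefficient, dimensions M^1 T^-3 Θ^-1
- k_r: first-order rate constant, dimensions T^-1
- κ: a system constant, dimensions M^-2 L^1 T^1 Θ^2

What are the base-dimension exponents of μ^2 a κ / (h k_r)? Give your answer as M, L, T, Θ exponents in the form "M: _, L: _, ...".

M: -1, L: 0, T: 1, Θ: 3

Collect each base-dimension exponent across the product:
  M: 2·(1) + (0) − (1) − (0) + (-2) = -1
  L: 2·(-1) + (1) − (0) − (0) + (1) = 0
  T: 2·(-1) + (-2) − (-3) − (-1) + (1) = 1
  Θ: 2·(0) + (0) − (-1) − (0) + (2) = 3
So the dimensions are [M⁻¹ T Θ³].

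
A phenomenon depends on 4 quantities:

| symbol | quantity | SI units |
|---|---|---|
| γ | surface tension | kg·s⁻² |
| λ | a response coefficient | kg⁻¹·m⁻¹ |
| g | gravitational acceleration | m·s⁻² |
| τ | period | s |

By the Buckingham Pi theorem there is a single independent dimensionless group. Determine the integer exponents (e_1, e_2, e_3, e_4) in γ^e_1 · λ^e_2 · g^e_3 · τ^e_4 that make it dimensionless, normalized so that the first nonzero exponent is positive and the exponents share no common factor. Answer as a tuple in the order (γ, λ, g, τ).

(1, 1, 1, 4)

M: e_1·(1) + e_2·(-1) + e_3·(0) + e_4·(0) = 0
L: e_1·(0) + e_2·(-1) + e_3·(1) + e_4·(0) = 0
T: e_1·(-2) + e_2·(0) + e_3·(-2) + e_4·(1) = 0
Solving this homogeneous linear system for the smallest-integer solution (first nonzero entry positive) gives (1, 1, 1, 4).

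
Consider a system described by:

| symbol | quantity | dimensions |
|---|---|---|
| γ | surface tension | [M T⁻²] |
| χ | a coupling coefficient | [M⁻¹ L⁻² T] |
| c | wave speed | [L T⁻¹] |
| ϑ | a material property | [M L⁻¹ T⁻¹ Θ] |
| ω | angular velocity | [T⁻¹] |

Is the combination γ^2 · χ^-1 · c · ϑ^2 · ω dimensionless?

Sum the exponent of each base dimension across the product:
  M: 2·[γ]_M − [χ]_M + [c]_M + 2·[ϑ]_M + [ω]_M = 2·(1) − (-1) + (0) + 2·(1) + (0) = 5
  L: 2·[γ]_L − [χ]_L + [c]_L + 2·[ϑ]_L + [ω]_L = 2·(0) − (-2) + (1) + 2·(-1) + (0) = 1
  T: 2·[γ]_T − [χ]_T + [c]_T + 2·[ϑ]_T + [ω]_T = 2·(-2) − (1) + (-1) + 2·(-1) + (-1) = -9
  Θ: 2·[γ]_Θ − [χ]_Θ + [c]_Θ + 2·[ϑ]_Θ + [ω]_Θ = 2·(0) − (0) + (0) + 2·(1) + (0) = 2
Net dimensions [M⁵ L T⁻⁹ Θ²] ≠ [1] — not dimensionless.

no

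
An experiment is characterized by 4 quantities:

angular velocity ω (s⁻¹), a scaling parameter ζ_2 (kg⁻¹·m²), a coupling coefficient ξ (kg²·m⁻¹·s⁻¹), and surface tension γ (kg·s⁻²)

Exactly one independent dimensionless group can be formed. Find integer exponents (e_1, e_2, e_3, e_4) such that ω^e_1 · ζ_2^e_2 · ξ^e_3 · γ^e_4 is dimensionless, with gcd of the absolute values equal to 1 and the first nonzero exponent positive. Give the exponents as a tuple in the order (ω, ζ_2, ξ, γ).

(4, 1, 2, -3)

M: e_1·(0) + e_2·(-1) + e_3·(2) + e_4·(1) = 0
L: e_1·(0) + e_2·(2) + e_3·(-1) + e_4·(0) = 0
T: e_1·(-1) + e_2·(0) + e_3·(-1) + e_4·(-2) = 0
Solving this homogeneous linear system for the smallest-integer solution (first nonzero entry positive) gives (4, 1, 2, -3).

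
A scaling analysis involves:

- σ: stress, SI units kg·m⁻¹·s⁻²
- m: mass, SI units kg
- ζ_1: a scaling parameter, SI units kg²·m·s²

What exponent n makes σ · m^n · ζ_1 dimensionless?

Balance the M exponent: (1)·n from m, plus (1) + (2) = 3 from the rest, must sum to zero.
n + 3 = 0, so n = -3.

-3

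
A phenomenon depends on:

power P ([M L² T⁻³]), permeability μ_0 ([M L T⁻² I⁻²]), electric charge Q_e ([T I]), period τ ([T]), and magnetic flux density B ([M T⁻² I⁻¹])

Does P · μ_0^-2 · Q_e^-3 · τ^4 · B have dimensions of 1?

yes

Sum the exponent of each base dimension across the product:
  M: [P]_M − 2·[μ_0]_M − 3·[Q_e]_M + 4·[τ]_M + [B]_M = (1) − 2·(1) − 3·(0) + 4·(0) + (1) = 0
  L: [P]_L − 2·[μ_0]_L − 3·[Q_e]_L + 4·[τ]_L + [B]_L = (2) − 2·(1) − 3·(0) + 4·(0) + (0) = 0
  T: [P]_T − 2·[μ_0]_T − 3·[Q_e]_T + 4·[τ]_T + [B]_T = (-3) − 2·(-2) − 3·(1) + 4·(1) + (-2) = 0
  I: [P]_I − 2·[μ_0]_I − 3·[Q_e]_I + 4·[τ]_I + [B]_I = (0) − 2·(-2) − 3·(1) + 4·(0) + (-1) = 0
All base exponents vanish — dimensionless.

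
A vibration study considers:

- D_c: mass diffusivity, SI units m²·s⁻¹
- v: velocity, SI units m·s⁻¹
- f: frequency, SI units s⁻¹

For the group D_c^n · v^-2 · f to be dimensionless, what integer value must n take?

Balance the L exponent: (2)·n from D_c, plus −2·(1) + (0) = -2 from the rest, must sum to zero.
2n − 2 = 0, so n = 1.

1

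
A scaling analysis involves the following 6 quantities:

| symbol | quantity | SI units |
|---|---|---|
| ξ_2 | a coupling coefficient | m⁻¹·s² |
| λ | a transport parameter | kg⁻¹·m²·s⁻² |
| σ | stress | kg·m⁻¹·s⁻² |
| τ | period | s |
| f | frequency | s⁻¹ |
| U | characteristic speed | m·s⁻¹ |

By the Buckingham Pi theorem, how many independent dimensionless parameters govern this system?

3

There are 6 variables and 3 base dimensions (M, L, T).
The dimension matrix has rank 3.
Independent dimensionless groups: 6 − 3 = 3.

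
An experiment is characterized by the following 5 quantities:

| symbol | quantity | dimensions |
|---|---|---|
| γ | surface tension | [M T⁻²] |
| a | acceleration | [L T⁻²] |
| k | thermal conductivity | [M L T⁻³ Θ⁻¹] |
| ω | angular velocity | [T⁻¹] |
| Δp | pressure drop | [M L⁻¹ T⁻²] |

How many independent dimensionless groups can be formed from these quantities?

1

There are 5 variables and 4 base dimensions (M, L, T, Θ).
The dimension matrix has rank 4.
Independent dimensionless groups: 5 − 4 = 1.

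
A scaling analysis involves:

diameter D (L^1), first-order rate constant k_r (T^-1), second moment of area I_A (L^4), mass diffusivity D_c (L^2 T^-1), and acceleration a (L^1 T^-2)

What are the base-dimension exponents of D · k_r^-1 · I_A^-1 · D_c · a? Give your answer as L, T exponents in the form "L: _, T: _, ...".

Collect each base-dimension exponent across the product:
  L: (1) − (0) − (4) + (2) + (1) = 0
  T: (0) − (-1) − (0) + (-1) + (-2) = -2
So the dimensions are [T⁻²].

L: 0, T: -2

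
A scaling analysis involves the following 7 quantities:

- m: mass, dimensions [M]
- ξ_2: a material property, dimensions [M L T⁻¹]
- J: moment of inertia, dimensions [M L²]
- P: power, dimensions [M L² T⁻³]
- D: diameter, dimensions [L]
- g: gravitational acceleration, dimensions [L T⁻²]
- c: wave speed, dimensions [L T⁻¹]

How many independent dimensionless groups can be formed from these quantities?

4

There are 7 variables and 3 base dimensions (M, L, T).
The dimension matrix has rank 3.
Independent dimensionless groups: 7 − 3 = 4.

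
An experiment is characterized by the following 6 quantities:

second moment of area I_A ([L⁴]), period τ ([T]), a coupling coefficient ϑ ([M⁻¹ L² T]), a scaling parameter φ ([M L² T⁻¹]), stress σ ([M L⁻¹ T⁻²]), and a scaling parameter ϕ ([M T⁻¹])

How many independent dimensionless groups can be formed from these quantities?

There are 6 variables and 3 base dimensions (M, L, T).
The dimension matrix has rank 3.
Independent dimensionless groups: 6 − 3 = 3.

3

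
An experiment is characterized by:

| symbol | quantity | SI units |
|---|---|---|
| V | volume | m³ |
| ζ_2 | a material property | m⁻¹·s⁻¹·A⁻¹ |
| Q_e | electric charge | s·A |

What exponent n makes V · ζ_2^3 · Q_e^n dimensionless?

Balance the T exponent: (1)·n from Q_e, plus (0) + 3·(-1) = -3 from the rest, must sum to zero.
n − 3 = 0, so n = 3.

3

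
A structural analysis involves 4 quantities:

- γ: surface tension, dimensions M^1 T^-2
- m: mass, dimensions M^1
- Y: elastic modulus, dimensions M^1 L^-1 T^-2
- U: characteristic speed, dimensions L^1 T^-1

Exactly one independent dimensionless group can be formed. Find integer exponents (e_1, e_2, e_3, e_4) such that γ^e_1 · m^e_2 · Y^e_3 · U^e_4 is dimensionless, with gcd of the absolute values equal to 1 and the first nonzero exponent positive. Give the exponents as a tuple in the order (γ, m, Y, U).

M: e_1·(1) + e_2·(1) + e_3·(1) + e_4·(0) = 0
L: e_1·(0) + e_2·(0) + e_3·(-1) + e_4·(1) = 0
T: e_1·(-2) + e_2·(0) + e_3·(-2) + e_4·(-1) = 0
Solving this homogeneous linear system for the smallest-integer solution (first nonzero entry positive) gives (3, -1, -2, -2).

(3, -1, -2, -2)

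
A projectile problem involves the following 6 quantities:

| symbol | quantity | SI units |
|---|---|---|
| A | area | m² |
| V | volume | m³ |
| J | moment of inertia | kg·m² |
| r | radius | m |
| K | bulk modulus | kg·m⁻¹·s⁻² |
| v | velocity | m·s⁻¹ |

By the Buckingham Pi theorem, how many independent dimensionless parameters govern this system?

3

There are 6 variables and 3 base dimensions (M, L, T).
The dimension matrix has rank 3.
Independent dimensionless groups: 6 − 3 = 3.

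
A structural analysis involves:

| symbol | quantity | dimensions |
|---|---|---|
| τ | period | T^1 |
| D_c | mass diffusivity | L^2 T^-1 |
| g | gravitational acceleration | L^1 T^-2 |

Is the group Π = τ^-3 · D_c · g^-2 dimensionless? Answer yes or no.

yes

Sum the exponent of each base dimension across the product:
  M: −3·[τ]_M + [D_c]_M − 2·[g]_M = −3·(0) + (0) − 2·(0) = 0
  L: −3·[τ]_L + [D_c]_L − 2·[g]_L = −3·(0) + (2) − 2·(1) = 0
  T: −3·[τ]_T + [D_c]_T − 2·[g]_T = −3·(1) + (-1) − 2·(-2) = 0
All base exponents vanish — dimensionless.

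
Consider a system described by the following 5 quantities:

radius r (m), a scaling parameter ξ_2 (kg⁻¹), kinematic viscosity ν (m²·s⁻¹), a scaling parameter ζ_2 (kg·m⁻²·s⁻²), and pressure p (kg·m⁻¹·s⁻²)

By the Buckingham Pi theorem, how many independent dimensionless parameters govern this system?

2

There are 5 variables and 3 base dimensions (M, L, T).
The dimension matrix has rank 3.
Independent dimensionless groups: 5 − 3 = 2.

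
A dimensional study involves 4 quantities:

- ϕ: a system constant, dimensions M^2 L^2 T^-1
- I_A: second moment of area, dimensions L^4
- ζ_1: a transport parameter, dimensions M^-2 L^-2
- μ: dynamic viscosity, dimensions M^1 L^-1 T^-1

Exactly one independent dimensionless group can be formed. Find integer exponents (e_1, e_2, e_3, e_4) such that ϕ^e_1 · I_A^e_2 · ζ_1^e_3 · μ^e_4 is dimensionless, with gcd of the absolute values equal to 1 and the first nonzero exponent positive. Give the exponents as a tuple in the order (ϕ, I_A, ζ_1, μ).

M: e_1·(2) + e_2·(0) + e_3·(-2) + e_4·(1) = 0
L: e_1·(2) + e_2·(4) + e_3·(-2) + e_4·(-1) = 0
T: e_1·(-1) + e_2·(0) + e_3·(0) + e_4·(-1) = 0
Solving this homogeneous linear system for the smallest-integer solution (first nonzero entry positive) gives (2, -1, 1, -2).

(2, -1, 1, -2)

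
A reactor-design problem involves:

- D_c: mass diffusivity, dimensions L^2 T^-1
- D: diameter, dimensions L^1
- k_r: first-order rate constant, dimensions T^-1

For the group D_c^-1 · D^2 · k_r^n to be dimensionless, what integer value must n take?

Balance the T exponent: (-1)·n from k_r, plus −(-1) + 2·(0) = 1 from the rest, must sum to zero.
−n + 1 = 0, so n = 1.

1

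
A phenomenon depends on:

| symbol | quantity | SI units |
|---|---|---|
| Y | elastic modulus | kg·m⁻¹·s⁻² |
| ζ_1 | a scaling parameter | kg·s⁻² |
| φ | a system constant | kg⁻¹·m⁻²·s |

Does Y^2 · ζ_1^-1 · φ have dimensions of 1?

no

Sum the exponent of each base dimension across the product:
  M: 2·[Y]_M − [ζ_1]_M + [φ]_M = 2·(1) − (1) + (-1) = 0
  L: 2·[Y]_L − [ζ_1]_L + [φ]_L = 2·(-1) − (0) + (-2) = -4
  T: 2·[Y]_T − [ζ_1]_T + [φ]_T = 2·(-2) − (-2) + (1) = -1
Net dimensions [L⁻⁴ T⁻¹] ≠ [1] — not dimensionless.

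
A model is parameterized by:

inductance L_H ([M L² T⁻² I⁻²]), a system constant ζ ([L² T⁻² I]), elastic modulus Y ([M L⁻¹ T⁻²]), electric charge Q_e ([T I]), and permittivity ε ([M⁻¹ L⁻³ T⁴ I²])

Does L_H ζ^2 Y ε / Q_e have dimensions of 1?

Sum the exponent of each base dimension across the product:
  M: [L_H]_M + 2·[ζ]_M + [Y]_M − [Q_e]_M + [ε]_M = (1) + 2·(0) + (1) − (0) + (-1) = 1
  L: [L_H]_L + 2·[ζ]_L + [Y]_L − [Q_e]_L + [ε]_L = (2) + 2·(2) + (-1) − (0) + (-3) = 2
  T: [L_H]_T + 2·[ζ]_T + [Y]_T − [Q_e]_T + [ε]_T = (-2) + 2·(-2) + (-2) − (1) + (4) = -5
  I: [L_H]_I + 2·[ζ]_I + [Y]_I − [Q_e]_I + [ε]_I = (-2) + 2·(1) + (0) − (1) + (2) = 1
Net dimensions [M L² T⁻⁵ I] ≠ [1] — not dimensionless.

no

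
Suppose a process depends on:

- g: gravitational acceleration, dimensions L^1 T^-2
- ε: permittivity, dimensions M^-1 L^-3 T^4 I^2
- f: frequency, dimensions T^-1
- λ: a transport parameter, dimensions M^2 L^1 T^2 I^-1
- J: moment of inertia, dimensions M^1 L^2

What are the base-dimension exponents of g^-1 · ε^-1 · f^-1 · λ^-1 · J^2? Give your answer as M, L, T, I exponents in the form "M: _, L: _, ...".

Collect each base-dimension exponent across the product:
  M: −(0) − (-1) − (0) − (2) + 2·(1) = 1
  L: −(1) − (-3) − (0) − (1) + 2·(2) = 5
  T: −(-2) − (4) − (-1) − (2) + 2·(0) = -3
  I: −(0) − (2) − (0) − (-1) + 2·(0) = -1
So the dimensions are [M L⁵ T⁻³ I⁻¹].

M: 1, L: 5, T: -3, I: -1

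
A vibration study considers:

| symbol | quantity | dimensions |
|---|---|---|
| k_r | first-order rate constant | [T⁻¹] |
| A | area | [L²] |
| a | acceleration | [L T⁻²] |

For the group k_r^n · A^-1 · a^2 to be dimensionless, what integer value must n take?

-4

Balance the T exponent: (-1)·n from k_r, plus −(0) + 2·(-2) = -4 from the rest, must sum to zero.
−n − 4 = 0, so n = -4.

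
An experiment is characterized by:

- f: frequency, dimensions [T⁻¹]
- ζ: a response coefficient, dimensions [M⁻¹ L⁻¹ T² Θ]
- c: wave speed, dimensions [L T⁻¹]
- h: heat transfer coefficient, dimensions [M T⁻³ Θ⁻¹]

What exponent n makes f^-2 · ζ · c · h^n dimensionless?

Balance the M exponent: (1)·n from h, plus −2·(0) + (-1) + (0) = -1 from the rest, must sum to zero.
n − 1 = 0, so n = 1.

1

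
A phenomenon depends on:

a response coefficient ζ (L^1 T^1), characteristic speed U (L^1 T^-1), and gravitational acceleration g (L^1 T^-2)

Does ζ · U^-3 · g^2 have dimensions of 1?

Sum the exponent of each base dimension across the product:
  M: [ζ]_M − 3·[U]_M + 2·[g]_M = (0) − 3·(0) + 2·(0) = 0
  L: [ζ]_L − 3·[U]_L + 2·[g]_L = (1) − 3·(1) + 2·(1) = 0
  T: [ζ]_T − 3·[U]_T + 2·[g]_T = (1) − 3·(-1) + 2·(-2) = 0
All base exponents vanish — dimensionless.

yes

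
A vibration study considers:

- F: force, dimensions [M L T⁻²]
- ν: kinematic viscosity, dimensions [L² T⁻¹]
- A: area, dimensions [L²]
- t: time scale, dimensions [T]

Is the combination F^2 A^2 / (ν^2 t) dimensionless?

no

Sum the exponent of each base dimension across the product:
  M: 2·[F]_M − 2·[ν]_M + 2·[A]_M − [t]_M = 2·(1) − 2·(0) + 2·(0) − (0) = 2
  L: 2·[F]_L − 2·[ν]_L + 2·[A]_L − [t]_L = 2·(1) − 2·(2) + 2·(2) − (0) = 2
  T: 2·[F]_T − 2·[ν]_T + 2·[A]_T − [t]_T = 2·(-2) − 2·(-1) + 2·(0) − (1) = -3
Net dimensions [M² L² T⁻³] ≠ [1] — not dimensionless.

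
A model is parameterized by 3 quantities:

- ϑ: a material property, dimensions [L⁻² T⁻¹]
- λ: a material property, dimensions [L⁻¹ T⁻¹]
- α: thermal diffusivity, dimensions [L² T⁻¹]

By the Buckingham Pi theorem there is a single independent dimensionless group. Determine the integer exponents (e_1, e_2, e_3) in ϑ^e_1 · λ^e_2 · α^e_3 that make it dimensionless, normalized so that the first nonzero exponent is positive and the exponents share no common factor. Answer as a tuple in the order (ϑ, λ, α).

L: e_1·(-2) + e_2·(-1) + e_3·(2) = 0
T: e_1·(-1) + e_2·(-1) + e_3·(-1) = 0
Solving this homogeneous linear system for the smallest-integer solution (first nonzero entry positive) gives (3, -4, 1).

(3, -4, 1)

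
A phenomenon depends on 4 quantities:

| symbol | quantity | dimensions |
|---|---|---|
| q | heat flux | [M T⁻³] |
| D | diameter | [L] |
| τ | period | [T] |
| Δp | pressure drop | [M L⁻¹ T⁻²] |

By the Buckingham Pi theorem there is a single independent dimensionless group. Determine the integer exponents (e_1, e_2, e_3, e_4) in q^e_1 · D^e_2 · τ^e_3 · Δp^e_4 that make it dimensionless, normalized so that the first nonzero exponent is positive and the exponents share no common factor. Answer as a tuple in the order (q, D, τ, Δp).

(1, -1, 1, -1)

M: e_1·(1) + e_2·(0) + e_3·(0) + e_4·(1) = 0
L: e_1·(0) + e_2·(1) + e_3·(0) + e_4·(-1) = 0
T: e_1·(-3) + e_2·(0) + e_3·(1) + e_4·(-2) = 0
Solving this homogeneous linear system for the smallest-integer solution (first nonzero entry positive) gives (1, -1, 1, -1).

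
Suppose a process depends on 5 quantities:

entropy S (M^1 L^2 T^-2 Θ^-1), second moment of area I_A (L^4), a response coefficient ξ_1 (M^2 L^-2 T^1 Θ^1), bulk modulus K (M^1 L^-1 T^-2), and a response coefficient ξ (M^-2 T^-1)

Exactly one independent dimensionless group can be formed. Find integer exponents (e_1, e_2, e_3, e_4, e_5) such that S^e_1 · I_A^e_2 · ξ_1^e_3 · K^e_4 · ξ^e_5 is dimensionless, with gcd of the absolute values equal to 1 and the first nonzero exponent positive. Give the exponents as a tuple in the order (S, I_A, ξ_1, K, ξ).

(4, -1, 4, -4, 4)

M: e_1·(1) + e_2·(0) + e_3·(2) + e_4·(1) + e_5·(-2) = 0
L: e_1·(2) + e_2·(4) + e_3·(-2) + e_4·(-1) + e_5·(0) = 0
T: e_1·(-2) + e_2·(0) + e_3·(1) + e_4·(-2) + e_5·(-1) = 0
Θ: e_1·(-1) + e_2·(0) + e_3·(1) + e_4·(0) + e_5·(0) = 0
Solving this homogeneous linear system for the smallest-integer solution (first nonzero entry positive) gives (4, -1, 4, -4, 4).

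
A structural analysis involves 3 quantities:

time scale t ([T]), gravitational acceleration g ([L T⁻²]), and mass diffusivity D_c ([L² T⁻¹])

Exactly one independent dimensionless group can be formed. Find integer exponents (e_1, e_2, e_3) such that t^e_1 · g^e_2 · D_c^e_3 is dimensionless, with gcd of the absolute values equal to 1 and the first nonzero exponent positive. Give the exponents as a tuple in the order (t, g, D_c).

L: e_1·(0) + e_2·(1) + e_3·(2) = 0
T: e_1·(1) + e_2·(-2) + e_3·(-1) = 0
Solving this homogeneous linear system for the smallest-integer solution (first nonzero entry positive) gives (3, 2, -1).

(3, 2, -1)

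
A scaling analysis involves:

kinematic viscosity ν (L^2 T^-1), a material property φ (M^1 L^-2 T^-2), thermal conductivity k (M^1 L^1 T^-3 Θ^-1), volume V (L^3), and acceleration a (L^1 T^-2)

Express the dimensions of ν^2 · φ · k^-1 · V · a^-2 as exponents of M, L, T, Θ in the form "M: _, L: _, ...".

Collect each base-dimension exponent across the product:
  M: 2·(0) + (1) − (1) + (0) − 2·(0) = 0
  L: 2·(2) + (-2) − (1) + (3) − 2·(1) = 2
  T: 2·(-1) + (-2) − (-3) + (0) − 2·(-2) = 3
  Θ: 2·(0) + (0) − (-1) + (0) − 2·(0) = 1
So the dimensions are [L² T³ Θ].

M: 0, L: 2, T: 3, Θ: 1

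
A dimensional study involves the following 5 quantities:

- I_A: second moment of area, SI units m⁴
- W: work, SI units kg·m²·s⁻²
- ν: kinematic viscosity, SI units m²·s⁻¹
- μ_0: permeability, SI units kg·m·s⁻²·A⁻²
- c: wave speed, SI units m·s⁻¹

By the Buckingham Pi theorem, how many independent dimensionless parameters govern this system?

There are 5 variables and 4 base dimensions (M, L, T, I).
The dimension matrix has rank 4.
Independent dimensionless groups: 5 − 4 = 1.

1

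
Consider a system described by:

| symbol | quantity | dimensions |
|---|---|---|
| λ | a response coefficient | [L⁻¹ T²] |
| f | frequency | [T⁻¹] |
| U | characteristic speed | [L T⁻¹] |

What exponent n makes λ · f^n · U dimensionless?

Balance the T exponent: (-1)·n from f, plus (2) + (-1) = 1 from the rest, must sum to zero.
−n + 1 = 0, so n = 1.

1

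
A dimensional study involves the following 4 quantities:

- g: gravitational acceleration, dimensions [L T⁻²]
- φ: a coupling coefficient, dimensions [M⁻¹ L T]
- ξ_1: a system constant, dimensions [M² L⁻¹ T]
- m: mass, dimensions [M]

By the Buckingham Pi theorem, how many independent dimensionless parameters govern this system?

There are 4 variables and 3 base dimensions (M, L, T).
The dimension matrix has rank 3.
Independent dimensionless groups: 4 − 3 = 1.

1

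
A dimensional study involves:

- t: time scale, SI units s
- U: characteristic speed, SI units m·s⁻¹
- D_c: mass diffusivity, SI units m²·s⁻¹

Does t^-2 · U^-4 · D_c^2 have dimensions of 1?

yes

Sum the exponent of each base dimension across the product:
  L: −2·[t]_L − 4·[U]_L + 2·[D_c]_L = −2·(0) − 4·(1) + 2·(2) = 0
  T: −2·[t]_T − 4·[U]_T + 2·[D_c]_T = −2·(1) − 4·(-1) + 2·(-1) = 0
All base exponents vanish — dimensionless.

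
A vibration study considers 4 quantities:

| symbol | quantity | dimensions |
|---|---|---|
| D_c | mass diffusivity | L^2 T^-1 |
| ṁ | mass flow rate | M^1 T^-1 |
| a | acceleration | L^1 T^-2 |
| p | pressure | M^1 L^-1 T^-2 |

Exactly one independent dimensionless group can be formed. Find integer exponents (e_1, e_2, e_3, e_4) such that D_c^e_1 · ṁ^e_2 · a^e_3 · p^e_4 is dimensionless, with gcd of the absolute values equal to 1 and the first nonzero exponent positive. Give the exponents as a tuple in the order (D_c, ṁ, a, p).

M: e_1·(0) + e_2·(1) + e_3·(0) + e_4·(1) = 0
L: e_1·(2) + e_2·(0) + e_3·(1) + e_4·(-1) = 0
T: e_1·(-1) + e_2·(-1) + e_3·(-2) + e_4·(-2) = 0
Solving this homogeneous linear system for the smallest-integer solution (first nonzero entry positive) gives (1, -1, -1, 1).

(1, -1, -1, 1)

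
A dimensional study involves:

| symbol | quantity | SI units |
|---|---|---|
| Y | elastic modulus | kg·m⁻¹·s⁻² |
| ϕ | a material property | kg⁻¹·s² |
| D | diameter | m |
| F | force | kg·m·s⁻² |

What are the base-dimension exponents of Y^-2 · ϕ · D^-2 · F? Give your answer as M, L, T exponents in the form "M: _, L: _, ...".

Collect each base-dimension exponent across the product:
  M: −2·(1) + (-1) − 2·(0) + (1) = -2
  L: −2·(-1) + (0) − 2·(1) + (1) = 1
  T: −2·(-2) + (2) − 2·(0) + (-2) = 4
So the dimensions are [M⁻² L T⁴].

M: -2, L: 1, T: 4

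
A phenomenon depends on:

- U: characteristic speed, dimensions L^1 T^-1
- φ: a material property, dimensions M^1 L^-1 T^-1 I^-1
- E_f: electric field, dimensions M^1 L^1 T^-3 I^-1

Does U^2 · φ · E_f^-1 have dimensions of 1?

Sum the exponent of each base dimension across the product:
  M: 2·[U]_M + [φ]_M − [E_f]_M = 2·(0) + (1) − (1) = 0
  L: 2·[U]_L + [φ]_L − [E_f]_L = 2·(1) + (-1) − (1) = 0
  T: 2·[U]_T + [φ]_T − [E_f]_T = 2·(-1) + (-1) − (-3) = 0
  I: 2·[U]_I + [φ]_I − [E_f]_I = 2·(0) + (-1) − (-1) = 0
All base exponents vanish — dimensionless.

yes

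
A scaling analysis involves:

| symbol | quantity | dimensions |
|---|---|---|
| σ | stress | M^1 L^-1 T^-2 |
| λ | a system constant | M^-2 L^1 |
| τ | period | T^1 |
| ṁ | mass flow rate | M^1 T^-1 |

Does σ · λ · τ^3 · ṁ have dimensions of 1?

yes

Sum the exponent of each base dimension across the product:
  M: [σ]_M + [λ]_M + 3·[τ]_M + [ṁ]_M = (1) + (-2) + 3·(0) + (1) = 0
  L: [σ]_L + [λ]_L + 3·[τ]_L + [ṁ]_L = (-1) + (1) + 3·(0) + (0) = 0
  T: [σ]_T + [λ]_T + 3·[τ]_T + [ṁ]_T = (-2) + (0) + 3·(1) + (-1) = 0
  Θ: [σ]_Θ + [λ]_Θ + 3·[τ]_Θ + [ṁ]_Θ = (0) + (0) + 3·(0) + (0) = 0
All base exponents vanish — dimensionless.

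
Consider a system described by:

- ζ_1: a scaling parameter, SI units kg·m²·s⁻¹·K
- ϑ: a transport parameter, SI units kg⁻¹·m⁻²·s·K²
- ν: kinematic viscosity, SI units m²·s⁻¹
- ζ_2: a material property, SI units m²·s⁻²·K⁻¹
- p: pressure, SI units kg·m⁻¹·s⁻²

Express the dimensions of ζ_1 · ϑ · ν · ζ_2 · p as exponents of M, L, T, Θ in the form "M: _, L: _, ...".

Collect each base-dimension exponent across the product:
  M: (1) + (-1) + (0) + (0) + (1) = 1
  L: (2) + (-2) + (2) + (2) + (-1) = 3
  T: (-1) + (1) + (-1) + (-2) + (-2) = -5
  Θ: (1) + (2) + (0) + (-1) + (0) = 2
So the dimensions are [M L³ T⁻⁵ Θ²].

M: 1, L: 3, T: -5, Θ: 2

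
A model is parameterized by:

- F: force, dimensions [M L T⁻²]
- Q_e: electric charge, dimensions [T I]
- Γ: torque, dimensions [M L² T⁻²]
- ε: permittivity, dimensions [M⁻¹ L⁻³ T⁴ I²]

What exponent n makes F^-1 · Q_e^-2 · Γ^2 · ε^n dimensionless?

Balance the M exponent: (-1)·n from ε, plus −(1) − 2·(0) + 2·(1) = 1 from the rest, must sum to zero.
−n + 1 = 0, so n = 1.

1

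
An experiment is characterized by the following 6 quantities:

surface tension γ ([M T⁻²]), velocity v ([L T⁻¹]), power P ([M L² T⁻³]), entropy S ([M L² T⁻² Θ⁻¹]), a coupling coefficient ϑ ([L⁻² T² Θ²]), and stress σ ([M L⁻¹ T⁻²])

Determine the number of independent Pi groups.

There are 6 variables and 4 base dimensions (M, L, T, Θ).
The dimension matrix has rank 4.
Independent dimensionless groups: 6 − 4 = 2.

2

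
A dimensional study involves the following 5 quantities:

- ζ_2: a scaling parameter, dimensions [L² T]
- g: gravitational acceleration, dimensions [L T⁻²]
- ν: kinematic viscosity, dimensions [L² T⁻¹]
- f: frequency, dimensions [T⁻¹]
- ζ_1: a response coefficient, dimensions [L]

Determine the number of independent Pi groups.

3

There are 5 variables and 2 base dimensions (L, T).
The dimension matrix has rank 2.
Independent dimensionless groups: 5 − 2 = 3.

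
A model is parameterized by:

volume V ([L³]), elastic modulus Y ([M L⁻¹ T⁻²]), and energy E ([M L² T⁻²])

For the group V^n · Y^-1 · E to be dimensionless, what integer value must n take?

Balance the L exponent: (3)·n from V, plus −(-1) + (2) = 3 from the rest, must sum to zero.
3n + 3 = 0, so n = -1.

-1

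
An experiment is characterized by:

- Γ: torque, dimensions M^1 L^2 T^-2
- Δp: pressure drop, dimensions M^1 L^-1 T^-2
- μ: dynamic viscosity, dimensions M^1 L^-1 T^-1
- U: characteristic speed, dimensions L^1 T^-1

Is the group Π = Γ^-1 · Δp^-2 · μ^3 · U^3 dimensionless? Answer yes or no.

yes

Sum the exponent of each base dimension across the product:
  M: −[Γ]_M − 2·[Δp]_M + 3·[μ]_M + 3·[U]_M = −(1) − 2·(1) + 3·(1) + 3·(0) = 0
  L: −[Γ]_L − 2·[Δp]_L + 3·[μ]_L + 3·[U]_L = −(2) − 2·(-1) + 3·(-1) + 3·(1) = 0
  T: −[Γ]_T − 2·[Δp]_T + 3·[μ]_T + 3·[U]_T = −(-2) − 2·(-2) + 3·(-1) + 3·(-1) = 0
All base exponents vanish — dimensionless.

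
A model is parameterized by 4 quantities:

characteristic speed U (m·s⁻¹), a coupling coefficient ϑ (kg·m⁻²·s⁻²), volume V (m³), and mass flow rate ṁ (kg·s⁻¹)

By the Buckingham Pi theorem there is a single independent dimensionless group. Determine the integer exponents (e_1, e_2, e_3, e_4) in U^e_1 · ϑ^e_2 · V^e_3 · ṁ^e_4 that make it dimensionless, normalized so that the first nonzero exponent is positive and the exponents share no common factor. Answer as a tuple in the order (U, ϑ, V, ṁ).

(1, -1, -1, 1)

M: e_1·(0) + e_2·(1) + e_3·(0) + e_4·(1) = 0
L: e_1·(1) + e_2·(-2) + e_3·(3) + e_4·(0) = 0
T: e_1·(-1) + e_2·(-2) + e_3·(0) + e_4·(-1) = 0
Solving this homogeneous linear system for the smallest-integer solution (first nonzero entry positive) gives (1, -1, -1, 1).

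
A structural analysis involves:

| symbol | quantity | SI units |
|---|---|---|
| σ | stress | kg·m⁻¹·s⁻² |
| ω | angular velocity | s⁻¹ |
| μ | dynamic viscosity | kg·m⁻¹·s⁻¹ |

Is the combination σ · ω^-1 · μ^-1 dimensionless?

yes

Sum the exponent of each base dimension across the product:
  M: [σ]_M − [ω]_M − [μ]_M = (1) − (0) − (1) = 0
  L: [σ]_L − [ω]_L − [μ]_L = (-1) − (0) − (-1) = 0
  T: [σ]_T − [ω]_T − [μ]_T = (-2) − (-1) − (-1) = 0
All base exponents vanish — dimensionless.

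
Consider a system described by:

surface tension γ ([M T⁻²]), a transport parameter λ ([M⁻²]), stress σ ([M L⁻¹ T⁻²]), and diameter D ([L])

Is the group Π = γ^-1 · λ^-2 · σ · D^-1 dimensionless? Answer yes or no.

Sum the exponent of each base dimension across the product:
  M: −[γ]_M − 2·[λ]_M + [σ]_M − [D]_M = −(1) − 2·(-2) + (1) − (0) = 4
  L: −[γ]_L − 2·[λ]_L + [σ]_L − [D]_L = −(0) − 2·(0) + (-1) − (1) = -2
  T: −[γ]_T − 2·[λ]_T + [σ]_T − [D]_T = −(-2) − 2·(0) + (-2) − (0) = 0
Net dimensions [M⁴ L⁻²] ≠ [1] — not dimensionless.

no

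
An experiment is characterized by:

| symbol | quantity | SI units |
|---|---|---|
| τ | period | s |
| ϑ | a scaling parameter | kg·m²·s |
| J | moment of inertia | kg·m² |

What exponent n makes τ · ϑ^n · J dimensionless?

Balance the M exponent: (1)·n from ϑ, plus (0) + (1) = 1 from the rest, must sum to zero.
n + 1 = 0, so n = -1.

-1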